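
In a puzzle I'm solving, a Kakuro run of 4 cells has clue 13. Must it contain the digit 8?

No

Counterexample: {1,2,3,7} sums to 13 without using 8.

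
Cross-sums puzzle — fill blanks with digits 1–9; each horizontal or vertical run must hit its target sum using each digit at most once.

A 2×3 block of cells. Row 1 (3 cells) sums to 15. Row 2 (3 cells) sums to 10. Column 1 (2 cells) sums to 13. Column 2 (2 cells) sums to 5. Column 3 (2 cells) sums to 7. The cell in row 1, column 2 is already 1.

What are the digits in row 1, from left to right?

(2,2) = 5 − 1 = 4 completes the 5 down.
(2,1) = 5: the only remaining digit allowed by both the 10 across and the 13 down.
(2,3) = 10 − 9 = 1 completes the 10 across.
(1,1) = 13 − 5 = 8 completes the 13 down.
(1,3) = 15 − 9 = 6 completes the 15 across.

8, 1, 6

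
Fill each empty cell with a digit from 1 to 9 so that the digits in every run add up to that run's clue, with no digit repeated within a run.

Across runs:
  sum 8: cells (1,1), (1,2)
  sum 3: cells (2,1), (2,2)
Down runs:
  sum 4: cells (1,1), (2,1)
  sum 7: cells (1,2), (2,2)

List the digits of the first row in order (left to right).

3 in 2 cells must be {1,2}; 4 in 2 cells must be {1,3}.
The 3 across and the 4 down share only 1, so (2,1) = 1.
(2,2) = 3 − 1 = 2 completes the 3 across.
(1,1) = 4 − 1 = 3 completes the 4 down.
(1,2) = 8 − 3 = 5 completes the 8 across.

3 5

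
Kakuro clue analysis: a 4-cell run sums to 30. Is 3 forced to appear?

No

The only way to make 30 from 4 distinct digits is {6,7,8,9}, which does not contain 3.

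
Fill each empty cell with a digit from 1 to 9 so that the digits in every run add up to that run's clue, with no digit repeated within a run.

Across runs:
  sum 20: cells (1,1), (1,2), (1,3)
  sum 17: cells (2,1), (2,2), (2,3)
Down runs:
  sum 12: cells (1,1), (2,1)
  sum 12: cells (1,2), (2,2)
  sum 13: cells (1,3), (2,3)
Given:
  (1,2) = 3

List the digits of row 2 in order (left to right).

3 9 5

(2,2) = 12 − 3 = 9 completes the 12 down.
No cell is forced outright now. (1,1) can only be 8 or 9 (the digits allowed by both its 20 across and its 12 down). If (1,1) = 8: that forces (1,3) = 9, after which (2,1) would have to be in {1,2,3,5,6,7} for the 17 across but in {4} for the 12 down — contradiction. So (1,1) = 9.
(1,3) = 20 − 12 = 8 completes the 20 across.
(2,1) = 12 − 9 = 3 completes the 12 down.
(2,3) = 17 − 12 = 5 completes the 17 across.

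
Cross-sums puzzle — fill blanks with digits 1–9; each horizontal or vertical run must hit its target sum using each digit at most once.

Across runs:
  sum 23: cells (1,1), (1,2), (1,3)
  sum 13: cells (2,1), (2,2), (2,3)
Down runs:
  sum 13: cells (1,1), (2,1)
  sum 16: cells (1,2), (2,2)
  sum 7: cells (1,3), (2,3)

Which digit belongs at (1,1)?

23 in 3 cells must be {6,8,9}; 16 in 2 cells must be {7,9}.
The 23 across and the 16 down share only 9, so (1,2) = 9.
Given what's placed, (1,3) must be 6 to fit the 23 across and 7 down.
(2,2) = 16 − 9 = 7 completes the 16 down.
(2,3) = 7 − 6 = 1 completes the 7 down.
(1,1) = 23 − 15 = 8 completes the 23 across.
(2,1) = 13 − 8 = 5 completes the 13 across.

8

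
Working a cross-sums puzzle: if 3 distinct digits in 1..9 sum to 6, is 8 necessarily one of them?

The only way to make 6 from 3 distinct digits is {1,2,3}, which does not contain 8.

No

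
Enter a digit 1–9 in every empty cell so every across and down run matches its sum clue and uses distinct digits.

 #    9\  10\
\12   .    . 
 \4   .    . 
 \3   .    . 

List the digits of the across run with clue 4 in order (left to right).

4 in 2 cells must be {1,3}; 3 in 2 cells must be {1,2}.
Nothing is forced directly, so branch on R3C1, whose candidates are 1 or 2. If R3C1 = 2: that forces R3C2 = 1, R2C2 = 3, after which R1C2 would have to be in {3,4,5,7,8,9} for the 12 across but in {6} for the 10 down — contradiction. So R3C1 = 1.
Given what's placed, R2C1 must be 3 to fit the 4 across and 9 down.
R2C2 = 4 − 3 = 1 completes the 4 across.
R3C2 = 3 − 1 = 2 completes the 3 across.
R1C1 = 9 − 4 = 5 completes the 9 down.
R1C2 = 12 − 5 = 7 completes the 12 across.

3 1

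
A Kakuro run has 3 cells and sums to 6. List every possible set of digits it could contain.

3 distinct digits from 1–9 sum between 6 and 24.
Only one set works: {1,2,3}.

{1,2,3}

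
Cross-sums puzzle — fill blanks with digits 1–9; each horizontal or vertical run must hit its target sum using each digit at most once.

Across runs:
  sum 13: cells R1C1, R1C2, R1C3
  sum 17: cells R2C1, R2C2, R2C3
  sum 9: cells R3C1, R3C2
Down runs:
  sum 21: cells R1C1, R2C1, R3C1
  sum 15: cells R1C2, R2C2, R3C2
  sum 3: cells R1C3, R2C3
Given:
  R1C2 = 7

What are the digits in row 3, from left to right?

7, 2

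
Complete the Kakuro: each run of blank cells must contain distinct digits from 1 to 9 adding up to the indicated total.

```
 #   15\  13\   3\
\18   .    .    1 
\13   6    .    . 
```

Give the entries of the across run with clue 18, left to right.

9 8 1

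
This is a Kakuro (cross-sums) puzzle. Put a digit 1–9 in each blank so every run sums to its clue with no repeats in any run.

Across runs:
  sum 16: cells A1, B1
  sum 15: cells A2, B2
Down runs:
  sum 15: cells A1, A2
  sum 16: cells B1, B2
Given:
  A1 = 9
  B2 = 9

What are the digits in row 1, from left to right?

9, 7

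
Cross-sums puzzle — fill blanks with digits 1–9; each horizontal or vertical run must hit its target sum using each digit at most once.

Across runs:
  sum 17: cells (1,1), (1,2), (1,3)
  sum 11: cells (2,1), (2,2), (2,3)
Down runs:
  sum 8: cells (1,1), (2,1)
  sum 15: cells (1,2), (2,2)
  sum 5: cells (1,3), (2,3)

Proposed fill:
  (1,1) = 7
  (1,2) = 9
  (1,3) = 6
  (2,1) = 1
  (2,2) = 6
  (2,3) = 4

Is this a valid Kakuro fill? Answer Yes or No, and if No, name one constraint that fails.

No — the across run (1,1)–(1,3) sums to 22, not 17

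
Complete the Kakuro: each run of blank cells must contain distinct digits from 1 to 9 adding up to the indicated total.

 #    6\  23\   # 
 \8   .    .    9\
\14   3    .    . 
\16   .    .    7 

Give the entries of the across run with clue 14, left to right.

6 in 3 cells must be {1,2,3}; 23 in 3 cells must be {6,8,9}.
Only 6 fits R1C2 under both its across sum 8 and down sum 23.
R2C2 = 9: the only remaining digit allowed by both the 14 across and the 23 down.
R2C3 = 14 − 12 = 2 completes the 14 across.
Given what's placed, R3C1 must be 1 to fit the 16 across and 6 down.
R3C2 = 16 − 8 = 8 completes the 16 across.
R1C1 = 8 − 6 = 2 completes the 8 across.

3 9 2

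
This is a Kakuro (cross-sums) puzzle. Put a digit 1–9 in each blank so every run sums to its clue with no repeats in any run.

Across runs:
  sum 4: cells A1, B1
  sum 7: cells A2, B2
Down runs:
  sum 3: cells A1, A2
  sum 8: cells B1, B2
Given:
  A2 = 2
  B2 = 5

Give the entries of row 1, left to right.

4 in 2 cells must be {1,3}; 3 in 2 cells must be {1,2}.
A1 = 3 − 2 = 1 completes the 3 down.
B1 = 4 − 1 = 3 completes the 4 across.

1 3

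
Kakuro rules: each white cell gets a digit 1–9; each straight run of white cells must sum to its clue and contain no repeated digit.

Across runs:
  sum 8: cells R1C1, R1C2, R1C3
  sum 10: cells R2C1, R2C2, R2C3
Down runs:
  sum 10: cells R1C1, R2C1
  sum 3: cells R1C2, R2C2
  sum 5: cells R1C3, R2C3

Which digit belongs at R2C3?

1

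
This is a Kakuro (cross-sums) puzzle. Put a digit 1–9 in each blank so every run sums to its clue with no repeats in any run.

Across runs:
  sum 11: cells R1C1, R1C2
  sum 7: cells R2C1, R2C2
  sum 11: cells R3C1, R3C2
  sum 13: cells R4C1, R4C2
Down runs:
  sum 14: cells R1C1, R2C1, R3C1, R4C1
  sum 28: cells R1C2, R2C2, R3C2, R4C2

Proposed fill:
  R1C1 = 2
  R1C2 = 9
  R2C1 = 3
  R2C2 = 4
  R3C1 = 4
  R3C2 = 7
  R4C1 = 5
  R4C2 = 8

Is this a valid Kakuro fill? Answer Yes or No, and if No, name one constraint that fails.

Across: 2+9=11; 3+4=7; 4+7=11; 5+8=13. Down: 2+3+4+5=14; 9+4+7+8=28. No digit repeats within any run.

Yes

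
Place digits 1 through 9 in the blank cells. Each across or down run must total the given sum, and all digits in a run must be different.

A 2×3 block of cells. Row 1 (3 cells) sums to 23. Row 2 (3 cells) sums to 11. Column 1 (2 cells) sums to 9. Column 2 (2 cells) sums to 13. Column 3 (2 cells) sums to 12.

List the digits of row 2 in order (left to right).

1, 7, 3

23 in 3 cells must be {6,8,9}.
Nothing is forced directly, so branch on (1,1), whose candidates are 6 or 8. If (1,1) = 6: that forces (2,1) = 3, (2,3) = 7, after which (1,3) would have to be in {8,9} for the 23 across but in {5} for the 12 down — contradiction. So (1,1) = 8.
Given what's placed, (1,3) must be 9 to fit the 23 across and 12 down.
(2,1) = 9 − 8 = 1 completes the 9 down.
(2,3) = 12 − 9 = 3 completes the 12 down.
(1,2) = 23 − 17 = 6 completes the 23 across.
(2,2) = 11 − 4 = 7 completes the 11 across.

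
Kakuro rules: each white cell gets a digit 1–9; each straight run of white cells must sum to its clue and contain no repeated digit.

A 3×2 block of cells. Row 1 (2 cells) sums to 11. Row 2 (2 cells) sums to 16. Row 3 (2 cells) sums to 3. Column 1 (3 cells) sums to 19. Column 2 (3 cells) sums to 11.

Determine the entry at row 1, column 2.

16 in 2 cells must be {7,9}; 3 in 2 cells must be {1,2}.
The 16 across and the 11 down share only 7, so (2,2) = 7.
The 3 across and the 19 down share only 2, so (3,1) = 2.
(3,2) = 3 − 2 = 1 completes the 3 across.
(1,2) = 11 − 8 = 3 completes the 11 down.
(2,1) = 16 − 7 = 9 completes the 16 across.
(1,1) = 11 − 3 = 8 completes the 11 across.

3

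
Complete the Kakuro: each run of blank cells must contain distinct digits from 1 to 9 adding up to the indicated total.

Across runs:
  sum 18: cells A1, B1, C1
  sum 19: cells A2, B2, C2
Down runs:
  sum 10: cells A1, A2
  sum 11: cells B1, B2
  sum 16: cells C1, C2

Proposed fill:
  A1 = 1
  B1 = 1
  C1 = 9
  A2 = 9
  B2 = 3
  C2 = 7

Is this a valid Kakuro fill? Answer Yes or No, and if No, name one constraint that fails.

No — the down run B1–B2 sums to 4, not 11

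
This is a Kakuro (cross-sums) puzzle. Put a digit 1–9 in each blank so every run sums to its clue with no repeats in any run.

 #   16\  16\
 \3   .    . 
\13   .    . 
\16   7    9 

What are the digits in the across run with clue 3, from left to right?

1 2

3 in 2 cells must be {1,2}; 16 in 2 cells must be {7,9}.
R1C1 = 1: the only remaining digit allowed by both the 3 across and the 16 down.
R1C2 = 3 − 1 = 2 completes the 3 across.
R2C1 = 16 − 8 = 8 completes the 16 down.
R2C2 = 13 − 8 = 5 completes the 13 across.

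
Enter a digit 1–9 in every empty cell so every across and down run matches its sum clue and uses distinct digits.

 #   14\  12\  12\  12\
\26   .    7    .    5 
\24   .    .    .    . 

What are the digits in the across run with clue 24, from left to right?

8, 5, 4, 7

Given what's placed, R1C3 must be 8 to fit the 26 across and 12 down.
R2C2 = 12 − 7 = 5 completes the 12 down.
R2C3 = 12 − 8 = 4 completes the 12 down.
R2C4 = 12 − 5 = 7 completes the 12 down.
R1C1 = 26 − 20 = 6 completes the 26 across.
R2C1 = 24 − 16 = 8 completes the 24 across.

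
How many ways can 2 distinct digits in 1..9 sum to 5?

2 distinct digits from 1–9 sum between 3 and 17.
Enumerating: {1,4}, {2,3}.

2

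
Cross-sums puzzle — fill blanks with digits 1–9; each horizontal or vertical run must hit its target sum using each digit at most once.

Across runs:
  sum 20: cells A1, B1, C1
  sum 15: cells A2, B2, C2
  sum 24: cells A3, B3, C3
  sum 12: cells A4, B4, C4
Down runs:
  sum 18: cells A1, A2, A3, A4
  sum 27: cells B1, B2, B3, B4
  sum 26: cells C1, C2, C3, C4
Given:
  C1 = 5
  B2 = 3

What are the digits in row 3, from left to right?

7 8 9

24 in 3 cells must be {7,8,9}.
No cell is forced outright now. B4 can only be 7 or 8 or 9 (the digits allowed by both its 12 across and its 27 down). If B4 = 8: then C4 would have to be in {1,3} for the 12 across but in {4,6,7,8,9} for the 26 down — contradiction. If B4 = 9: then C4 would have to be in {1,2} for the 12 across but in {4,6,7,8,9} for the 26 down — contradiction. So B4 = 7.
C4 = 4: the only remaining digit allowed by both the 12 across and the 26 down.
Given what's placed, C2 must be 8 to fit the 15 across and 26 down.
C3 = 26 − 17 = 9 completes the 26 down.
A4 = 12 − 11 = 1 completes the 12 across.
A2 = 15 − 11 = 4 completes the 15 across.
Given what's placed, B3 must be 8 to fit the 24 across and 27 down.
B1 = 27 − 18 = 9 completes the 27 down.
A3 = 24 − 17 = 7 completes the 24 across.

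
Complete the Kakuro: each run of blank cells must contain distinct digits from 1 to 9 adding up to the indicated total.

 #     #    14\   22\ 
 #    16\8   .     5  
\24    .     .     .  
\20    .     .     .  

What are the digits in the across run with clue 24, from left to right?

9 7 8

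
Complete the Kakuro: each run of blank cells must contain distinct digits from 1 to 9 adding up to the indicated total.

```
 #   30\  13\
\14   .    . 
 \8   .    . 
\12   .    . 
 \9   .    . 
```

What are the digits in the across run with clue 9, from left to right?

6, 3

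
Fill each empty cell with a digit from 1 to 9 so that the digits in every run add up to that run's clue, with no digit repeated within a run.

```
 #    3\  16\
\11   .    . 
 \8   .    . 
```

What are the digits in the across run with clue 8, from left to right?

1 7

3 in 2 cells must be {1,2}; 16 in 2 cells must be {7,9}.
The 11 across and the 3 down share only 2, so R1C1 = 2.
R1C2 = 11 − 2 = 9 completes the 11 across.
R2C1 = 3 − 2 = 1 completes the 3 down.
R2C2 = 8 − 1 = 7 completes the 8 across.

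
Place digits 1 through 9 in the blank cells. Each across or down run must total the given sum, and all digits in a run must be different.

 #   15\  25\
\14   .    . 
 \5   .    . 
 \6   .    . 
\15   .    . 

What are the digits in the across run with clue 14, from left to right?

5 9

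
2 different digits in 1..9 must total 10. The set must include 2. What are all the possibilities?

2 distinct digits from 1–9 sum between 3 and 17.
Keeping only sets containing 2.
Only one set works: {2,8}.

{2,8}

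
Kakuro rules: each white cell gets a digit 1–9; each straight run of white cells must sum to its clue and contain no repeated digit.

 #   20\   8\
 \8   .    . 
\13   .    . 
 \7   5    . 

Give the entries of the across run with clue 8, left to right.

7, 1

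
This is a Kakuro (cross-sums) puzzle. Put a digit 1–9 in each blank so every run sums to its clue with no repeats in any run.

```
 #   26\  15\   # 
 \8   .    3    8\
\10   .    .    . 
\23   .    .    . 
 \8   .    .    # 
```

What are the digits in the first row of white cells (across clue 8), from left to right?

23 in 3 cells must be {6,8,9}.
R1C1 = 8 − 3 = 5 completes the 8 across.

5 3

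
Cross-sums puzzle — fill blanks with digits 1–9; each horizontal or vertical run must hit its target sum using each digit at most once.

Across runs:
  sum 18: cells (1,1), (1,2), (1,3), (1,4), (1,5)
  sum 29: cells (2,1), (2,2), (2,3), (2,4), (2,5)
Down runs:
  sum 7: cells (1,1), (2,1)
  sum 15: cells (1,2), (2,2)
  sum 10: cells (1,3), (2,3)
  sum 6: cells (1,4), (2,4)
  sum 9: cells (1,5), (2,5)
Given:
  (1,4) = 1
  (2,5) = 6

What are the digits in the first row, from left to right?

4, 8, 2, 1, 3

(1,5) = 9 − 6 = 3 completes the 9 down.
(2,4) = 6 − 1 = 5 completes the 6 down.
No cell is forced outright now. (1,2) can only be 7 or 8 (the digits allowed by both its 18 across and its 15 down). If (1,2) = 7: that forces (1,3) = 2, (2,2) = 8, after which (2,3) would have to be in {1,3,7,9} for the 29 across but in {8} for the 10 down — contradiction. So (1,2) = 8.
(2,2) = 15 − 8 = 7 completes the 15 down.
No cell is forced outright now. (2,1) can only be 2 or 3 (the digits allowed by both its 29 across and its 7 down). If (2,1) = 2: then (1,1) would have to be in {2,4} for the 18 across but in {5} for the 7 down — contradiction. So (2,1) = 3.
(1,1) = 7 − 3 = 4 completes the 7 down.
(1,3) = 18 − 16 = 2 completes the 18 across.
(2,3) = 29 − 21 = 8 completes the 29 across.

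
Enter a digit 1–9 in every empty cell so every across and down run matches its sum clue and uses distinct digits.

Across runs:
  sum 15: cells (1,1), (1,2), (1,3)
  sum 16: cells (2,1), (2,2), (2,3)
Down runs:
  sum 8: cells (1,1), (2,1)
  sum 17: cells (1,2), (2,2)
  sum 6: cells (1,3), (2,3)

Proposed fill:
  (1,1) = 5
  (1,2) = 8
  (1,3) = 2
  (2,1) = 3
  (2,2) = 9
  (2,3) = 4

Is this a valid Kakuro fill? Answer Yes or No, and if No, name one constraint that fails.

Yes

Across: 5+8+2=15; 3+9+4=16. Down: 5+3=8; 8+9=17; 2+4=6. No digit repeats within any run.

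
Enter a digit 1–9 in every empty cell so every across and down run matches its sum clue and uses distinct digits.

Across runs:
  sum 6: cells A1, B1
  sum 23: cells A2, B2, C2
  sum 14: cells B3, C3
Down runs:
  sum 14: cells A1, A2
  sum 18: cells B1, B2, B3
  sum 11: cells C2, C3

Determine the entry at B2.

8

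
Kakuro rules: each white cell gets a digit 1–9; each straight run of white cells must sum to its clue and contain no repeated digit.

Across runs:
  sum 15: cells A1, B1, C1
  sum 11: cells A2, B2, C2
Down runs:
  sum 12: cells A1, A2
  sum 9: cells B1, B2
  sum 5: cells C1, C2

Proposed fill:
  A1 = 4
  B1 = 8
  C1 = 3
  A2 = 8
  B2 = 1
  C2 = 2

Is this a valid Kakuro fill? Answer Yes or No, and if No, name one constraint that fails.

Yes

Across: 4+8+3=15; 8+1+2=11. Down: 4+8=12; 8+1=9; 3+2=5. No digit repeats within any run.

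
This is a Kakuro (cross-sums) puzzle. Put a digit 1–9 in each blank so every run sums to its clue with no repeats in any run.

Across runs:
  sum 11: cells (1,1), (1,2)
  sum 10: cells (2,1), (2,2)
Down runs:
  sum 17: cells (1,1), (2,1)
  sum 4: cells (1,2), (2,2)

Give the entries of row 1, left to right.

17 in 2 cells must be {8,9}; 4 in 2 cells must be {1,3}.
The 11 across and the 4 down share only 3, so (1,2) = 3.
(2,2) = 4 − 3 = 1 completes the 4 down.
(1,1) = 11 − 3 = 8 completes the 11 across.
(2,1) = 10 − 1 = 9 completes the 10 across.

8, 3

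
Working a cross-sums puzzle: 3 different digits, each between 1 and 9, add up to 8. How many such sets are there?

2

3 distinct digits from 1–9 sum between 6 and 24.
Enumerating: {1,2,5}, {1,3,4}.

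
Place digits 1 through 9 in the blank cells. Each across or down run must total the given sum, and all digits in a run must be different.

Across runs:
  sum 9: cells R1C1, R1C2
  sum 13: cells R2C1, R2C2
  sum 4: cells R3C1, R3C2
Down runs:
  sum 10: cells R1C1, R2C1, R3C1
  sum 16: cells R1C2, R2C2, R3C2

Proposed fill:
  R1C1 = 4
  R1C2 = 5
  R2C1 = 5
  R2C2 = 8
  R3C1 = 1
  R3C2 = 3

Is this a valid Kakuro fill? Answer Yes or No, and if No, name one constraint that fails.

Across: 4+5=9; 5+8=13; 1+3=4. Down: 4+5+1=10; 5+8+3=16. No digit repeats within any run.

Yes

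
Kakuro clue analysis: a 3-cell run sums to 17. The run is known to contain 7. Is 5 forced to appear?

Counterexample: {1,7,9} sums to 17 under that restriction without using 5.

No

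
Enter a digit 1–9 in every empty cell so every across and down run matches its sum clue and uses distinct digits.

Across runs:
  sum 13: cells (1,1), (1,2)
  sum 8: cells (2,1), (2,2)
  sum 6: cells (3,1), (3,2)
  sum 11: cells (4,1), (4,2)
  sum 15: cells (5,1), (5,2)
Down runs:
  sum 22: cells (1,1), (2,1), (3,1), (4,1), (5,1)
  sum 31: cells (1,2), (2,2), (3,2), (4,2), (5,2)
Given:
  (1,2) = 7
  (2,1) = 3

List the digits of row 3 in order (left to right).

4 2

(1,1) = 13 − 7 = 6 completes the 13 across.
(2,2) = 8 − 3 = 5 completes the 8 across.
No cell is forced outright now. (5,1) can only be 7 or 8 (the digits allowed by both its 15 across and its 22 down). If (5,1) = 8: that forces (4,1) = 4, after which (4,2) would have to be in {7} for the 11 across but in {2,4,6,8,9} for the 31 down — contradiction. So (5,1) = 7.
(5,2) = 15 − 7 = 8 completes the 15 across.
Given what's placed, (3,2) must be 2 to fit the 6 across and 31 down.
(4,2) = 31 − 22 = 9 completes the 31 down.
(3,1) = 6 − 2 = 4 completes the 6 across.
(4,1) = 11 − 9 = 2 completes the 11 across.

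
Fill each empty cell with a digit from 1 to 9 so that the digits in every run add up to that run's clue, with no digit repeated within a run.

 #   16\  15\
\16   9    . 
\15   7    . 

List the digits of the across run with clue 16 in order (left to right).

9, 7

16 in 2 cells must be {7,9}.
R1C2 = 16 − 9 = 7 completes the 16 across.
R2C2 = 15 − 7 = 8 completes the 15 across.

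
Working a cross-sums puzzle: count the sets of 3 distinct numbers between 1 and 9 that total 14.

3 distinct digits from 1–9 sum between 6 and 24.

8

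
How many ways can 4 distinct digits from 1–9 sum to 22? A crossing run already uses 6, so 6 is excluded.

6

4 distinct digits from 1–9 sum between 10 and 30.
Dropping sets that contain 6.
Enumerating: {1,4,8,9}, {1,5,7,9}, {2,3,8,9}, {2,4,7,9}, {2,5,7,8}, {3,4,7,8}.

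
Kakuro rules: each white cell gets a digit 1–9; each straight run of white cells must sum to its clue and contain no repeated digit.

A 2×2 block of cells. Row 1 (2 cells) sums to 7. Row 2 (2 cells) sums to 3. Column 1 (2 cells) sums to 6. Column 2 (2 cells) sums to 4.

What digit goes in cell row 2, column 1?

2

3 in 2 cells must be {1,2}; 4 in 2 cells must be {1,3}.
The 3 across and the 4 down share only 1, so (2,2) = 1.
(1,2) = 4 − 1 = 3 completes the 4 down.
(2,1) = 3 − 1 = 2 completes the 3 across.
(1,1) = 7 − 3 = 4 completes the 7 across.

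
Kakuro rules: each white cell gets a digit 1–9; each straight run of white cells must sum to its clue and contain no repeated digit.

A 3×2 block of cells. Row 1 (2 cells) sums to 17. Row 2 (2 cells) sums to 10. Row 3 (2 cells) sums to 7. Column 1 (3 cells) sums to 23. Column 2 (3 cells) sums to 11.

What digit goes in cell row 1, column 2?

8

17 in 2 cells must be {8,9}; 23 in 3 cells must be {6,8,9}.
The 17 across and the 11 down share only 8, so (1,2) = 8.
The 7 across and the 23 down share only 6, so (3,1) = 6.
(3,2) = 7 − 6 = 1 completes the 7 across.
(1,1) = 17 − 8 = 9 completes the 17 across.
(2,1) = 23 − 15 = 8 completes the 23 down.
(2,2) = 10 − 8 = 2 completes the 10 across.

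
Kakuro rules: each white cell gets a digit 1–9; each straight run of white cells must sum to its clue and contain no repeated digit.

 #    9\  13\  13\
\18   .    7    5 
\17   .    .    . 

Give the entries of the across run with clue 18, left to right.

R1C1 = 18 − 12 = 6 completes the 18 across.
R2C1 = 9 − 6 = 3 completes the 9 down.
R2C2 = 13 − 7 = 6 completes the 13 down.
R2C3 = 17 − 9 = 8 completes the 17 across.

6, 7, 5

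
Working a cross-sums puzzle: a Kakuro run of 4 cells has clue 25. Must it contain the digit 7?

Counterexample: {2,6,8,9} sums to 25 without using 7.

No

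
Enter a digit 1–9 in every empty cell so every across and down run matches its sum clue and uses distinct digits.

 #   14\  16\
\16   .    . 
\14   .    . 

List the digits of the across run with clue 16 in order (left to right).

9 7

16 in 2 cells must be {7,9}.
The 16 across and the 14 down share only 9, so R1C1 = 9.
R1C2 = 16 − 9 = 7 completes the 16 across.
R2C1 = 14 − 9 = 5 completes the 14 down.
R2C2 = 14 − 5 = 9 completes the 14 across.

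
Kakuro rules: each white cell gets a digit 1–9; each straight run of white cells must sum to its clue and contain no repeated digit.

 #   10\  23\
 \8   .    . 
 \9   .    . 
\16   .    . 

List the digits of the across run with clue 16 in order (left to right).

7 9

16 in 2 cells must be {7,9}; 23 in 3 cells must be {6,8,9}.
The 8 across and the 23 down share only 6, so R1C2 = 6.
Given what's placed, R2C2 must be 8 to fit the 9 across and 23 down.
R3C1 = 7: only digit in both the 16-across and 10-down candidate sets.
R3C2 = 16 − 7 = 9 completes the 16 across.
R1C1 = 8 − 6 = 2 completes the 8 across.
R2C1 = 9 − 8 = 1 completes the 9 across.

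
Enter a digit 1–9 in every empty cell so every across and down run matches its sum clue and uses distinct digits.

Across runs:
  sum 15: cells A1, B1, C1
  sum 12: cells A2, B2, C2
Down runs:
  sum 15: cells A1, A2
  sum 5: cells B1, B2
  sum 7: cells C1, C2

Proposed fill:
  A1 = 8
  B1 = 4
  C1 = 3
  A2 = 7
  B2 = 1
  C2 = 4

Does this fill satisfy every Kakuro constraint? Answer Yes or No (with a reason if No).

Yes

Across: 8+4+3=15; 7+1+4=12. Down: 8+7=15; 4+1=5; 3+4=7. No digit repeats within any run.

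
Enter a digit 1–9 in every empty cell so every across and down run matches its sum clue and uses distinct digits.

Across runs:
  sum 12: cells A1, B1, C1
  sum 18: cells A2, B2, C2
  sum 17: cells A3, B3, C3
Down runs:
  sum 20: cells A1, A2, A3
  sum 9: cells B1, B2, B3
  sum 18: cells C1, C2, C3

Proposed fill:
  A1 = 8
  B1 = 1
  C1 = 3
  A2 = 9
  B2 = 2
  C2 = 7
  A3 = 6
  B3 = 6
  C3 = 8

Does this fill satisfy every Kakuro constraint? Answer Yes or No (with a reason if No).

No — the across run A3–C3 sums to 20, not 17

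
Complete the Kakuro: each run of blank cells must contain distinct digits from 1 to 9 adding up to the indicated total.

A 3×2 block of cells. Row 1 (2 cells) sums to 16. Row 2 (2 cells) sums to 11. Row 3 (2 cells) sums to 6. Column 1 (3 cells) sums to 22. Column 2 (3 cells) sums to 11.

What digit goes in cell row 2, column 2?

16 in 2 cells must be {7,9}.
The 16 across and the 11 down share only 7, so (1,2) = 7.
Given what's placed, (2,2) must be 3 to fit the 11 across and 11 down.
(3,1) = 5: only digit in both the 6-across and 22-down candidate sets.
(3,2) = 6 − 5 = 1 completes the 6 across.
(1,1) = 16 − 7 = 9 completes the 16 across.
(2,1) = 11 − 3 = 8 completes the 11 across.

3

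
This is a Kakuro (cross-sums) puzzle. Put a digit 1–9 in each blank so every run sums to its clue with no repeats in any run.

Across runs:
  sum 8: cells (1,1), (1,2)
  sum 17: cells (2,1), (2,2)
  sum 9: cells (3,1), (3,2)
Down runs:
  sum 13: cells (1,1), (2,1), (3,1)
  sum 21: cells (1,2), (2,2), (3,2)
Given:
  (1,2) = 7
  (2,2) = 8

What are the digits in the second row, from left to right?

9 8

17 in 2 cells must be {8,9}.
(1,1) = 8 − 7 = 1 completes the 8 across.
(2,1) = 17 − 8 = 9 completes the 17 across.
(3,1) = 13 − 10 = 3 completes the 13 down.
(3,2) = 9 − 3 = 6 completes the 9 across.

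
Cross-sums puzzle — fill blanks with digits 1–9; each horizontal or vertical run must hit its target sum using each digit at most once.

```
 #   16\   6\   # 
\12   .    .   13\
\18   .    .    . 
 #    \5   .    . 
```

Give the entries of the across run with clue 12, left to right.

16 in 2 cells must be {7,9}; 6 in 3 cells must be {1,2,3}.
The 12 across and the 6 down share only 3, so R1C2 = 3.
Intersecting the 5 across with the 13 down forces R3C3 = 4.
R1C1 = 12 − 3 = 9 completes the 12 across.
R2C1 = 16 − 9 = 7 completes the 16 down.
R2C2 = 2: the only remaining digit allowed by both the 18 across and the 6 down.
R2C3 = 18 − 9 = 9 completes the 18 across.
R3C2 = 5 − 4 = 1 completes the 5 across.

9 3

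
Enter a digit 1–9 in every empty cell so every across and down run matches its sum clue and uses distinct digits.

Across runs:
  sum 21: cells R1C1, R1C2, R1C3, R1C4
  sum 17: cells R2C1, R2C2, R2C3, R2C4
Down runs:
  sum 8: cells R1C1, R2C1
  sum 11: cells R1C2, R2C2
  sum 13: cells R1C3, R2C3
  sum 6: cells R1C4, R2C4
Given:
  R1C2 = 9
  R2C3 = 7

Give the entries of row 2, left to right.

3 2 7 5

R1C3 = 13 − 7 = 6 completes the 13 down.
R2C2 = 11 − 9 = 2 completes the 11 down.
R2C4 = 5: the only remaining digit allowed by both the 17 across and the 6 down.
R1C4 = 6 − 5 = 1 completes the 6 down.
R2C1 = 17 − 14 = 3 completes the 17 across.
R1C1 = 21 − 16 = 5 completes the 21 across.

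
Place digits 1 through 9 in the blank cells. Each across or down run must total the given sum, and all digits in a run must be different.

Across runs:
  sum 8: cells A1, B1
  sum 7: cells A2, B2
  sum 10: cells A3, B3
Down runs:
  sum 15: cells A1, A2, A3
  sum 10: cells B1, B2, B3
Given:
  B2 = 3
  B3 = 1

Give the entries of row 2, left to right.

B1 = 10 − 4 = 6 completes the 10 down.
A2 = 7 − 3 = 4 completes the 7 across.
A3 = 10 − 1 = 9 completes the 10 across.
A1 = 8 − 6 = 2 completes the 8 across.

4 3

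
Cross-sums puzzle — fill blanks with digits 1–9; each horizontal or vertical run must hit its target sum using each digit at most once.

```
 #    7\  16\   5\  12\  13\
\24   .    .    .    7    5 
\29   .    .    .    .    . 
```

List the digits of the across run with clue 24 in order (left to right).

1 9 2 7 5

16 in 2 cells must be {7,9}.
R1C2 = 9: the only remaining digit allowed by both the 24 across and the 16 down.
R2C2 = 16 − 9 = 7 completes the 16 down.
R2C4 = 12 − 7 = 5 completes the 12 down.
R2C5 = 13 − 5 = 8 completes the 13 down.
R2C3 = 3: the only remaining digit allowed by both the 29 across and the 5 down.
R1C3 = 5 − 3 = 2 completes the 5 down.
R2C1 = 29 − 23 = 6 completes the 29 across.
R1C1 = 24 − 23 = 1 completes the 24 across.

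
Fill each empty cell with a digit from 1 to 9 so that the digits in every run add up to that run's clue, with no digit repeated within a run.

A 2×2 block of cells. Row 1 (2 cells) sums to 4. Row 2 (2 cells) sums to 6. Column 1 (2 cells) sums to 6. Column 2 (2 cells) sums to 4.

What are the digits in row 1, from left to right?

4 in 2 cells must be {1,3}.
The 4 across and the 6 down share only 1, so (1,1) = 1.
(1,2) = 4 − 1 = 3 completes the 4 across.
(2,1) = 6 − 1 = 5 completes the 6 down.
(2,2) = 6 − 5 = 1 completes the 6 across.

1 3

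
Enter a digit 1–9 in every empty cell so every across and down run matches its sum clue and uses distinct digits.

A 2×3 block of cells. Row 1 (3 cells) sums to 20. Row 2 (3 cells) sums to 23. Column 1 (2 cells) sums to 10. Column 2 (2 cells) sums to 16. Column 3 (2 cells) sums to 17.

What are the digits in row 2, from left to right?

6 9 8

23 in 3 cells must be {6,8,9}; 16 in 2 cells must be {7,9}; 17 in 2 cells must be {8,9}.
The 23 across and the 16 down share only 9, so (2,2) = 9.
Given what's placed, (2,3) must be 8 to fit the 23 across and 17 down.
(1,2) = 16 − 9 = 7 completes the 16 down.
(1,3) = 17 − 8 = 9 completes the 17 down.
(2,1) = 23 − 17 = 6 completes the 23 across.
(1,1) = 20 − 16 = 4 completes the 20 across.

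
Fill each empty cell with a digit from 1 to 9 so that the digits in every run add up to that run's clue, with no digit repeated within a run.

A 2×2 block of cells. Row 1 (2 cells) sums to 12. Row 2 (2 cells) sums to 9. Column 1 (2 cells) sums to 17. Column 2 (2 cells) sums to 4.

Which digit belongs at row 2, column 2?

1

17 in 2 cells must be {8,9}; 4 in 2 cells must be {1,3}.
The 12 across and the 4 down share only 3, so (1,2) = 3.
The 9 across and the 17 down share only 8, so (2,1) = 8.
(2,2) = 9 − 8 = 1 completes the 9 across.
(1,1) = 12 − 3 = 9 completes the 12 across.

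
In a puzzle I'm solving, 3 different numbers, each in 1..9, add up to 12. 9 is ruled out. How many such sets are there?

6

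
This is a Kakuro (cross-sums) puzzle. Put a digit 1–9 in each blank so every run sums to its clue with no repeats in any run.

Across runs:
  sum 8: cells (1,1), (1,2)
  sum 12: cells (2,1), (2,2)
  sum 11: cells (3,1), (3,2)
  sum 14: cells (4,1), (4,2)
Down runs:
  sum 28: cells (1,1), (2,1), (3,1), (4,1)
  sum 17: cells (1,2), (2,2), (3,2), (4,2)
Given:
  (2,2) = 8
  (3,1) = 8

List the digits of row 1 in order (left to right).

(2,1) = 12 − 8 = 4 completes the 12 across.
(3,2) = 11 − 8 = 3 completes the 11 across.
(4,1) = 9: the only remaining digit allowed by both the 14 across and the 28 down.
(4,2) = 14 − 9 = 5 completes the 14 across.
(1,1) = 28 − 21 = 7 completes the 28 down.
(1,2) = 8 − 7 = 1 completes the 8 across.

7 1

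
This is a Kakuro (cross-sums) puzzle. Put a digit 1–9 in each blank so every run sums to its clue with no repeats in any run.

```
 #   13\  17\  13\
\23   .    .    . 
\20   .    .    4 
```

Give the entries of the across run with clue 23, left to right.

6 8 9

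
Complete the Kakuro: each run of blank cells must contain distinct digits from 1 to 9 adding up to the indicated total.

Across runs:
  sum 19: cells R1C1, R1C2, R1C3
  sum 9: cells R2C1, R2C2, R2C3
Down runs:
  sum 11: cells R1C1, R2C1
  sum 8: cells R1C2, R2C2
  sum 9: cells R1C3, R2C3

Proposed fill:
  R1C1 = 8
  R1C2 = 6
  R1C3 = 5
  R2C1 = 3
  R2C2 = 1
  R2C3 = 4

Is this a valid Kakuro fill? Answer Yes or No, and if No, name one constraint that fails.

No — the across run R2C1–R2C3 sums to 8, not 9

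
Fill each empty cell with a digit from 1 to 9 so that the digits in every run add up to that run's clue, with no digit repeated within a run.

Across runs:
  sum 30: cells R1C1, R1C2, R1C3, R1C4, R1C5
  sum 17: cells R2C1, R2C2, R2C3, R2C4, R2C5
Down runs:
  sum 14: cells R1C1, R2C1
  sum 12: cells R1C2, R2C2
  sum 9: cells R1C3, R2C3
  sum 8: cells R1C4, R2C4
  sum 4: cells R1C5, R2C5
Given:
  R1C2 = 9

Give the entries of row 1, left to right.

4 in 2 cells must be {1,3}.
R2C2 = 12 − 9 = 3 completes the 12 down.
Given what's placed, R2C5 must be 1 to fit the 17 across and 4 down.
R1C5 = 4 − 1 = 3 completes the 4 down.
Nothing is forced directly, so branch on R2C1, whose candidates are 5 or 6. If R2C1 = 5: then R1C1 would have to be in {4,5,6,7,8} for the 30 across but in {9} for the 14 down — contradiction. So R2C1 = 6.
R1C1 = 14 − 6 = 8 completes the 14 down.
R1C4 = 6: the only remaining digit allowed by both the 30 across and the 8 down.
R2C4 = 8 − 6 = 2 completes the 8 down.
R1C3 = 30 − 26 = 4 completes the 30 across.

8 9 4 6 3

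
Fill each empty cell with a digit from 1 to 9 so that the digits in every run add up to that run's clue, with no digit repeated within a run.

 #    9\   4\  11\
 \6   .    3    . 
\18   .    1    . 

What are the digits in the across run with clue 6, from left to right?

6 in 3 cells must be {1,2,3}; 4 in 2 cells must be {1,3}.
Given what's placed, R1C3 must be 2 to fit the 6 across and 11 down.
Given what's placed, R2C1 must be 8 to fit the 18 across and 9 down.
R2C3 = 18 − 9 = 9 completes the 18 across.
R1C1 = 6 − 5 = 1 completes the 6 across.

1 3 2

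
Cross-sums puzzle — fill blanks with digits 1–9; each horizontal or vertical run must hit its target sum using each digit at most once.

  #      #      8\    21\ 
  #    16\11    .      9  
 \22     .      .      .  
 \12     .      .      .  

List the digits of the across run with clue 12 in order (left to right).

7 1 4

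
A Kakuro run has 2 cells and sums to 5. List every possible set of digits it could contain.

{1,4}; {2,3}

2 distinct digits from 1–9 sum between 3 and 17.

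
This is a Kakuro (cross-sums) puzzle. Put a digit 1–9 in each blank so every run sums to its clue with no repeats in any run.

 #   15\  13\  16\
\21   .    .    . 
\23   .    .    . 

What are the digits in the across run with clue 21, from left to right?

9, 5, 7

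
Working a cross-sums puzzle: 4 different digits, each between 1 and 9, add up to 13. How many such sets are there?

3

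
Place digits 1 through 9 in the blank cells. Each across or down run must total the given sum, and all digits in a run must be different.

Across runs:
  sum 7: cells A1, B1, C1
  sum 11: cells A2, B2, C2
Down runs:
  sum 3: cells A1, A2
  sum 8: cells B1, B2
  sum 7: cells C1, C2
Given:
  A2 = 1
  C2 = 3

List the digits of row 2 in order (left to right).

7 in 3 cells must be {1,2,4}; 3 in 2 cells must be {1,2}.
A1 = 3 − 1 = 2 completes the 3 down.
B1 = 1: the only remaining digit allowed by both the 7 across and the 8 down.
C1 = 7 − 3 = 4 completes the 7 across.
B2 = 11 − 4 = 7 completes the 11 across.

1, 7, 3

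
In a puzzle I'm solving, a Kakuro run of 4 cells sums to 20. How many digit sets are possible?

12

4 distinct digits from 1–9 sum between 10 and 30.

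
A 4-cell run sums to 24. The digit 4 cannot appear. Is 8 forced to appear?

No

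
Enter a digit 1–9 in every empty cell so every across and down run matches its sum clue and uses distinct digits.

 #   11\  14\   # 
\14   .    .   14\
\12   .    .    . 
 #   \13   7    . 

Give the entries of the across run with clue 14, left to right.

8 6

R3C3 = 13 − 7 = 6 completes the 13 across.
R2C3 = 14 − 6 = 8 completes the 14 down.
Given what's placed, R2C1 must be 3 to fit the 12 across and 11 down.
R2C2 = 12 − 11 = 1 completes the 12 across.
R1C1 = 11 − 3 = 8 completes the 11 down.
R1C2 = 14 − 8 = 6 completes the 14 across.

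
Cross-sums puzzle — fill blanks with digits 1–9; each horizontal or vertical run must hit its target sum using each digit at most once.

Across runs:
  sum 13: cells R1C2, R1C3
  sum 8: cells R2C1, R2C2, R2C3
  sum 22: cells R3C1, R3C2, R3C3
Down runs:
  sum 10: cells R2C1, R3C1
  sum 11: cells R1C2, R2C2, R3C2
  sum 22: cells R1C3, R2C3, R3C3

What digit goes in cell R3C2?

5

Only 5 fits R2C3 under both its across sum 8 and down sum 22.
Nothing is forced directly, so branch on R1C3, whose candidates are 8 or 9. If R1C3 = 8: that forces R1C2 = 5, R2C2 = 2, after which R3C2 would have to be in {5,6,7,8,9} for the 22 across but in {4} for the 11 down — contradiction. So R1C3 = 9.
R1C2 = 13 − 9 = 4 completes the 13 across.
R3C3 = 22 − 14 = 8 completes the 22 down.
R3C1 = 9: the only remaining digit allowed by both the 22 across and the 10 down.
R3C2 = 22 − 17 = 5 completes the 22 across.
R2C1 = 10 − 9 = 1 completes the 10 down.
R2C2 = 8 − 6 = 2 completes the 8 across.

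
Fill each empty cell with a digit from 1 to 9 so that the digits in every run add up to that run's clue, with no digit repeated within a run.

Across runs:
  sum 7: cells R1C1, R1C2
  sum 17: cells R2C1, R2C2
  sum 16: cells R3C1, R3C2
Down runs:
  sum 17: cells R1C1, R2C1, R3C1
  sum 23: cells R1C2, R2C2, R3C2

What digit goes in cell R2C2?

8

17 in 2 cells must be {8,9}; 16 in 2 cells must be {7,9}; 23 in 3 cells must be {6,8,9}.
The 7 across and the 23 down share only 6, so R1C2 = 6.
Given what's placed, R3C2 must be 9 to fit the 16 across and 23 down.
R1C1 = 7 − 6 = 1 completes the 7 across.
R2C1 = 9: the only remaining digit allowed by both the 17 across and the 17 down.
R2C2 = 17 − 9 = 8 completes the 17 across.
R3C1 = 16 − 9 = 7 completes the 16 across.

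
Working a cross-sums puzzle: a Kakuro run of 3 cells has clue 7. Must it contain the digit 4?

Yes

The only way to make 7 from 3 distinct digits is {1,2,4}, which contains 4.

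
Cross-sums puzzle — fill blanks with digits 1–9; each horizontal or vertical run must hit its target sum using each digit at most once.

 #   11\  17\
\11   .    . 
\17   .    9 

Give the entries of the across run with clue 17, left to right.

17 in 2 cells must be {8,9}.
R1C2 = 17 − 9 = 8 completes the 17 down.
R2C1 = 17 − 9 = 8 completes the 17 across.
R1C1 = 11 − 8 = 3 completes the 11 across.

8, 9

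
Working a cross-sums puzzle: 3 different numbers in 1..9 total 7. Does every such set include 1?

The only way to make 7 from 3 distinct digits is {1,2,4}, which contains 1.

Yes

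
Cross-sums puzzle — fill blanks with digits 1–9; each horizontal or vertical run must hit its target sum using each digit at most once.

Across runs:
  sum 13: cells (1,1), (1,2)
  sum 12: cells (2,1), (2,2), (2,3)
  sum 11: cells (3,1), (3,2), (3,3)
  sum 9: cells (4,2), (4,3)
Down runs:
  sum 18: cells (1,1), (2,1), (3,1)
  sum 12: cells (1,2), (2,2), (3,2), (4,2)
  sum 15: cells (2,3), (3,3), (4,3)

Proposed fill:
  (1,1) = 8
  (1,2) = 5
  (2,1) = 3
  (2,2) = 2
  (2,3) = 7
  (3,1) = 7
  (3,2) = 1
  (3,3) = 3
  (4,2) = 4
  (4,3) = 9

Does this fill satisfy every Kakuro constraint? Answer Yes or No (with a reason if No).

No — the down run (2,3)–(4,3) sums to 19, not 15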